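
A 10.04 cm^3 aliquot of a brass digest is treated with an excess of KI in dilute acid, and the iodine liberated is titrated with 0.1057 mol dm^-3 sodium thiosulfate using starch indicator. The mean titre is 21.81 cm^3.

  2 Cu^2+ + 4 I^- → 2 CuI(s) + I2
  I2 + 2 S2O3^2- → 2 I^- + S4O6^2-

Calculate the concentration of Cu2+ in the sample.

0.2296 mol/L

n(S2O3^2-) = 0.02181 × 0.1057 = 2.305 × 10^-3 mol
n(I2) = n(S2O3^2-)/2 = 1.153 × 10^-3 mol
From the 2:1 ratio, n(Cu2+) in the aliquot = 2/1 × 1.153 × 10^-3 = 2.305 × 10^-3 mol
[Cu2+] = 2.305 × 10^-3 / 0.01004 = 0.2296 mol/L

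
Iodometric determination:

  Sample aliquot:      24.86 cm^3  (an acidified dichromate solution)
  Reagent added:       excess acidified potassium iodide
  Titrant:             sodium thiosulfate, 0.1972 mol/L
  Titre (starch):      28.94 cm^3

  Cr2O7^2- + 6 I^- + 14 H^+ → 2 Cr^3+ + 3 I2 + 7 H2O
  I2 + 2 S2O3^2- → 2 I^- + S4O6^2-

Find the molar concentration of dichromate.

n(S2O3^2-) = 0.02894 × 0.1972 = 5.707 × 10^-3 mol
n(I2) = n(S2O3^2-)/2 = 2.853 × 10^-3 mol
From the 1:3 ratio, n(Cr2O7^2-) in the aliquot = 1/3 × 2.853 × 10^-3 = 9.512 × 10^-4 mol
[Cr2O7^2-] = 9.512 × 10^-4 / 0.02486 = 0.03826 mol/L

0.03826 mol/L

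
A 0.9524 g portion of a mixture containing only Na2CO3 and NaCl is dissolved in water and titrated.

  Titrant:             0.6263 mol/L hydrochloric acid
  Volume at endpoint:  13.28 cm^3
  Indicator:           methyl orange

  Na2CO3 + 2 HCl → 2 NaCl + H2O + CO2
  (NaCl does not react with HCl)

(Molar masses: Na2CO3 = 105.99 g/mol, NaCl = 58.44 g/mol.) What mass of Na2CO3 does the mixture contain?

n(HCl) = 0.01328 × 0.6263 = 8.317 × 10^-3 mol
Let x = n(Na2CO3), y = n(NaCl).
Titrant: 2x = 8.317 × 10^-3;  mass: 105.99x + 58.44y = 0.9524
Solving, x = 4.159 × 10^-3 mol, y = 8.755 × 10^-3 mol
mass of Na2CO3 = 4.159 × 10^-3 × 105.99 = 0.4408 g

0.4408 g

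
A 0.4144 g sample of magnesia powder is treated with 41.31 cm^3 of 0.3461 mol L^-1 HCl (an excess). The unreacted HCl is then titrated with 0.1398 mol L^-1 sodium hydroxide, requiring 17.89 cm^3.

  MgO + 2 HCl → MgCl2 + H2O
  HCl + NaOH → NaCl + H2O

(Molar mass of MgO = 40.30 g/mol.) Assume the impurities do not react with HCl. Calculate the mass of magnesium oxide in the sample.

0.2377 g

n(HCl) added = 0.04131 × 0.3461 = 0.01430 mol
n(NaOH) used in back-titration = 0.01789 × 0.1398 = 2.501 × 10^-3 mol
n(HCl) left over = 2.501 × 10^-3 mol (1:1 ratio)
n(HCl) consumed by analyte = 0.01430 − 2.501 × 10^-3 = 0.01180 mol
From the 1:2 ratio, n(MgO) = 1/2 × 0.01180 = 5.898 × 10^-3 mol
mass of MgO = 5.898 × 10^-3 × 40.30 = 0.2377 g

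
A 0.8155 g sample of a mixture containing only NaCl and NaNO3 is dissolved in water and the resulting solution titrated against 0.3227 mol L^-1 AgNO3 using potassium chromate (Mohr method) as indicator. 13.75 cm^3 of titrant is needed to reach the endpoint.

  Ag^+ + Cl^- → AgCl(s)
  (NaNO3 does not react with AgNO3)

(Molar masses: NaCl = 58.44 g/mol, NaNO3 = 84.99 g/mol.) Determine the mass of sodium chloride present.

n(AgNO3) = 0.01375 × 0.3227 = 4.437 × 10^-3 mol
Let x = n(NaCl), y = n(NaNO3).
Titrant: 1x = 4.437 × 10^-3;  mass: 58.44x + 84.99y = 0.8155
Solving, x = 4.437 × 10^-3 mol, y = 6.544 × 10^-3 mol
mass of NaCl = 4.437 × 10^-3 × 58.44 = 0.2593 g

0.2593 g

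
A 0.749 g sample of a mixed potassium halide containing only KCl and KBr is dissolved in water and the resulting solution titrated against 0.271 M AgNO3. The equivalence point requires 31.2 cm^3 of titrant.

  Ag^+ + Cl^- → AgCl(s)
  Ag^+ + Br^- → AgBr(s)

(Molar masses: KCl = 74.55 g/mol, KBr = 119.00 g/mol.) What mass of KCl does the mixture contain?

0.431 g

n(AgNO3) = 0.0312 × 0.271 = 8.46 × 10^-3 mol
Let x = n(KCl), y = n(KBr).
Titrant: 1x + 1y = 8.46 × 10^-3;  mass: 74.55x + 119.00y = 0.749
Solving, x = 5.79 × 10^-3 mol, y = 2.67 × 10^-3 mol
mass of KCl = 5.79 × 10^-3 × 74.55 = 0.431 g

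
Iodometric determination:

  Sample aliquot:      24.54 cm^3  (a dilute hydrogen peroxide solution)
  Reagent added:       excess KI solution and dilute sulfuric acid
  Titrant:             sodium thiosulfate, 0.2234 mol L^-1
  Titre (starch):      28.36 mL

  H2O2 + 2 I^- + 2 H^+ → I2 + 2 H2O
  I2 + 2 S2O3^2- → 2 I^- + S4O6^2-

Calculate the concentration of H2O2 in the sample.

0.1291 mol/L

n(S2O3^2-) = 0.02836 × 0.2234 = 6.336 × 10^-3 mol
n(I2) = n(S2O3^2-)/2 = 3.168 × 10^-3 mol
n(H2O2) in the aliquot = 3.168 × 10^-3 mol (1:1 ratio)
[H2O2] = 3.168 × 10^-3 / 0.02454 = 0.1291 mol/L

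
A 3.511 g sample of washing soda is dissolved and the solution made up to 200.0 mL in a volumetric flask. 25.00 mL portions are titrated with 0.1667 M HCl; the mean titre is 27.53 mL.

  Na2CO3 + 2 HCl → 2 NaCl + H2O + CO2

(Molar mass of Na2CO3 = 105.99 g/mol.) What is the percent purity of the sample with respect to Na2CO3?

n(HCl) per titration = 0.02753 × 0.1667 = 4.589 × 10^-3 mol
From the 1:2 ratio, n(Na2CO3) in each aliquot = 1/2 × 4.589 × 10^-3 = 2.295 × 10^-3 mol
n(Na2CO3) in the whole flask = 2.295 × 10^-3 × 200.0/25.00 = 0.01836 mol
mass of Na2CO3 = 0.01836 × 105.99 = 1.946 g
% Na2CO3 = 1.946 / 3.511 × 100 = 55.42 %

55.42 %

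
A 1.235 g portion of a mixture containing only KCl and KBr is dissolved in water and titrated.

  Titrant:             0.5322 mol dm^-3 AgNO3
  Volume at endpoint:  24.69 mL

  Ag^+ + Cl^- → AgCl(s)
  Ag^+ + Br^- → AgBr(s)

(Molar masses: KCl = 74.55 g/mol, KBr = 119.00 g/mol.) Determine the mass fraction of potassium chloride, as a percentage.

n(AgNO3) = 0.02469 × 0.5322 = 0.01314 mol
Let x = n(KCl), y = n(KBr).
Titrant: 1x + 1y = 0.01314;  mass: 74.55x + 119.00y = 1.235
Solving, x = 7.394 × 10^-3 mol, y = 5.746 × 10^-3 mol
mass of KCl = 7.394 × 10^-3 × 74.55 = 0.5512 g
% KCl = 0.5512 / 1.235 × 100 = 44.63 %

44.63 %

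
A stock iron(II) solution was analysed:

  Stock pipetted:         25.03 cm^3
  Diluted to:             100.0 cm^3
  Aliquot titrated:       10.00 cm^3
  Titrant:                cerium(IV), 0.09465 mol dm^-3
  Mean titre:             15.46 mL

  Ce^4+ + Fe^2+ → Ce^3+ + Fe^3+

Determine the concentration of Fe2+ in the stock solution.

0.5846 mol/L

n(Ce4+) = 0.01546 × 0.09465 = 1.463 × 10^-3 mol
n(Fe2+) in the aliquot = 1.463 × 10^-3 mol (1:1 ratio)
[Fe2+]_dilute = 1.463 × 10^-3 / 0.01000 = 0.1463 mol/L
Dilution factor = 100.0 / 25.03 = 3.995
[Fe2+]_stock = 0.1463 × 3.995 = 0.5846 mol/L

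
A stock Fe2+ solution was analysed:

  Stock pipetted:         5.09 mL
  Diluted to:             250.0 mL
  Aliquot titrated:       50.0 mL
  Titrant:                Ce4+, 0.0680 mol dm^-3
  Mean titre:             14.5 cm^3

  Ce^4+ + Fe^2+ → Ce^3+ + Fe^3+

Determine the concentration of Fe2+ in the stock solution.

n(Ce4+) = 0.0145 × 0.0680 = 9.86 × 10^-4 mol
n(Fe2+) in the aliquot = 9.86 × 10^-4 mol (1:1 ratio)
[Fe2+]_dilute = 9.86 × 10^-4 / 0.0500 = 0.0197 mol/L
Dilution factor = 250.0 / 5.09 = 49.12
[Fe2+]_stock = 0.0197 × 49.12 = 0.969 mol/L

0.969 mol/L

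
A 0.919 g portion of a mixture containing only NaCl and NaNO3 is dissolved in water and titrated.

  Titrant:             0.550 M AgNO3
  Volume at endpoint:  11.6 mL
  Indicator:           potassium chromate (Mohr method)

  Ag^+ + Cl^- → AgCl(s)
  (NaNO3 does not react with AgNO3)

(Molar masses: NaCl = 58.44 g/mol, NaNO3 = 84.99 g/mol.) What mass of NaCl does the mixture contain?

0.373 g

n(AgNO3) = 0.0116 × 0.550 = 6.38 × 10^-3 mol
Let x = n(NaCl), y = n(NaNO3).
Titrant: 1x = 6.38 × 10^-3;  mass: 58.44x + 84.99y = 0.919
Solving, x = 6.38 × 10^-3 mol, y = 6.43 × 10^-3 mol
mass of NaCl = 6.38 × 10^-3 × 58.44 = 0.373 g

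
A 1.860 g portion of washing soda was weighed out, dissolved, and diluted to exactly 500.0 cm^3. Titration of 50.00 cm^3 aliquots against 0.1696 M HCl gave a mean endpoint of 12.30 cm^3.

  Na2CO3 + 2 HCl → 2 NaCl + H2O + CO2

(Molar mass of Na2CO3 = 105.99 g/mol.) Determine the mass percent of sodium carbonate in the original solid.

59.44 %

n(HCl) per titration = 0.01230 × 0.1696 = 2.086 × 10^-3 mol
From the 1:2 ratio, n(Na2CO3) in each aliquot = 1/2 × 2.086 × 10^-3 = 1.043 × 10^-3 mol
n(Na2CO3) in the whole flask = 1.043 × 10^-3 × 500.0/50.00 = 0.01043 mol
mass of Na2CO3 = 0.01043 × 105.99 = 1.106 g
% Na2CO3 = 1.106 / 1.860 × 100 = 59.44 %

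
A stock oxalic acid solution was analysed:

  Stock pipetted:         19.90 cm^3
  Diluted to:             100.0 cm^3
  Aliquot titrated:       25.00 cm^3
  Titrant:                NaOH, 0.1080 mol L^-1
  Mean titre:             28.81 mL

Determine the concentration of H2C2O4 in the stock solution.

0.3127 mol/L

H2C2O4 + 2 NaOH → Na2C2O4 + 2 H2O
n(NaOH) = 0.02881 × 0.1080 = 3.111 × 10^-3 mol
From the 1:2 ratio, n(H2C2O4) in the aliquot = 1/2 × 3.111 × 10^-3 = 1.556 × 10^-3 mol
[H2C2O4]_dilute = 1.556 × 10^-3 / 0.02500 = 0.06223 mol/L
Dilution factor = 100.0 / 19.90 = 5.025
[H2C2O4]_stock = 0.06223 × 5.025 = 0.3127 mol/L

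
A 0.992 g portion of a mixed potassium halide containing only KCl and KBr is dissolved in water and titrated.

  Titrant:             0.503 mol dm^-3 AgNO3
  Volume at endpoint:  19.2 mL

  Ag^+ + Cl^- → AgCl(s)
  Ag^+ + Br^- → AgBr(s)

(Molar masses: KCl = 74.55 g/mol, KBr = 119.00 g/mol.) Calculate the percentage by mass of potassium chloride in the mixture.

26.6 %

n(AgNO3) = 0.0192 × 0.503 = 9.66 × 10^-3 mol
Let x = n(KCl), y = n(KBr).
Titrant: 1x + 1y = 9.66 × 10^-3;  mass: 74.55x + 119.00y = 0.992
Solving, x = 3.54 × 10^-3 mol, y = 6.12 × 10^-3 mol
mass of KCl = 3.54 × 10^-3 × 74.55 = 0.264 g
% KCl = 0.264 / 0.992 × 100 = 26.6 %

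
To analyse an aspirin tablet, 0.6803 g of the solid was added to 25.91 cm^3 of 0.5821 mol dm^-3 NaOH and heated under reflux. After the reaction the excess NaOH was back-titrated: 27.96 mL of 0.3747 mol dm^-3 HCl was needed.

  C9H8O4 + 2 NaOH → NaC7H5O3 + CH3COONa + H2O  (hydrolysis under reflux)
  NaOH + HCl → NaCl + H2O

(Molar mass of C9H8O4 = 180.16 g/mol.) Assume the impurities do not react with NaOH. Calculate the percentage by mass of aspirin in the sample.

60.98 %

n(NaOH) added = 0.02591 × 0.5821 = 0.01508 mol
n(HCl) used in back-titration = 0.02796 × 0.3747 = 0.01048 mol
n(NaOH) left over = 0.01048 mol (1:1 ratio)
n(NaOH) consumed by analyte = 0.01508 − 0.01048 = 4.606 × 10^-3 mol
From the 1:2 ratio, n(C9H8O4) = 1/2 × 4.606 × 10^-3 = 2.303 × 10^-3 mol
mass of C9H8O4 = 2.303 × 10^-3 × 180.16 = 0.4149 g
% C9H8O4 = 0.4149 / 0.6803 × 100 = 60.98 %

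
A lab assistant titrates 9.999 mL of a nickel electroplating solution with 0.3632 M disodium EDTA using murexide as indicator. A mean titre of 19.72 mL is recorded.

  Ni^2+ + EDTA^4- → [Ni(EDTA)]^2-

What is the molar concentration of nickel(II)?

n(EDTA) = 0.01972 L × 0.3632 mol/L = 7.162 × 10^-3 mol
n(Ni2+) = 7.162 × 10^-3 mol (1:1 mole ratio)
[Ni2+] = 7.162 × 10^-3 mol / 0.009999 L = 0.7163 mol/L

0.7163 M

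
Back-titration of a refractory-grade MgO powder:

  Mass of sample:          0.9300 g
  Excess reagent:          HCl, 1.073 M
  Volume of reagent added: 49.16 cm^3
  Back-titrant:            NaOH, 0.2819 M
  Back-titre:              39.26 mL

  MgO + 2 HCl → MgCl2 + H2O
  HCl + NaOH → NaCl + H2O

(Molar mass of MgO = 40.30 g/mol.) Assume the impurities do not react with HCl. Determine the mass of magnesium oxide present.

n(HCl) added = 0.04916 × 1.073 = 0.05275 mol
n(NaOH) used in back-titration = 0.03926 × 0.2819 = 0.01107 mol
n(HCl) left over = 0.01107 mol (1:1 ratio)
n(HCl) consumed by analyte = 0.05275 − 0.01107 = 0.04168 mol
From the 1:2 ratio, n(MgO) = 1/2 × 0.04168 = 0.02084 mol
mass of MgO = 0.02084 × 40.30 = 0.8399 g

0.8399 g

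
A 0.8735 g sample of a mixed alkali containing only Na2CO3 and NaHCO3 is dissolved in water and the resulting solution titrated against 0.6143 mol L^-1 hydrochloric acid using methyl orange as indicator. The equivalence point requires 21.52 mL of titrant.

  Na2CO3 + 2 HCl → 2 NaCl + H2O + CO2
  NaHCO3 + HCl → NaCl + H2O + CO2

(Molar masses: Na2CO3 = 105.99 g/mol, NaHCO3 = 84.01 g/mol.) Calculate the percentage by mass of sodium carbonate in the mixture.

n(HCl) = 0.02152 × 0.6143 = 0.01322 mol
Let x = n(Na2CO3), y = n(NaHCO3).
Titrant: 2x + 1y = 0.01322;  mass: 105.99x + 84.01y = 0.8735
Solving, x = 3.822 × 10^-3 mol, y = 5.575 × 10^-3 mol
mass of Na2CO3 = 3.822 × 10^-3 × 105.99 = 0.4051 g
% Na2CO3 = 0.4051 / 0.8735 × 100 = 46.38 %

46.38 %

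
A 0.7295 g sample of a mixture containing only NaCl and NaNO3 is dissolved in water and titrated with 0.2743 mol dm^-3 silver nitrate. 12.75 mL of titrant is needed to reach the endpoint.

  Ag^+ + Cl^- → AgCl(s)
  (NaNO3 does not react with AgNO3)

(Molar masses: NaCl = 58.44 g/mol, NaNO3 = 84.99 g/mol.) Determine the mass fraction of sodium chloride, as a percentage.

n(AgNO3) = 0.01275 × 0.2743 = 3.497 × 10^-3 mol
Let x = n(NaCl), y = n(NaNO3).
Titrant: 1x = 3.497 × 10^-3;  mass: 58.44x + 84.99y = 0.7295
Solving, x = 3.497 × 10^-3 mol, y = 6.179 × 10^-3 mol
mass of NaCl = 3.497 × 10^-3 × 58.44 = 0.2044 g
% NaCl = 0.2044 / 0.7295 × 100 = 28.02 %

28.02 %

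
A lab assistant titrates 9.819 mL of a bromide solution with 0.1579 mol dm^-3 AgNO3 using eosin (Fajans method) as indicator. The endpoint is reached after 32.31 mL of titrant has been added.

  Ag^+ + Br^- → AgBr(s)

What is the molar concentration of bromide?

0.5196 mol/L

n(AgNO3) = 0.03231 L × 0.1579 mol/L = 5.102 × 10^-3 mol
n(Br-) = 5.102 × 10^-3 mol (1:1 mole ratio)
[Br-] = 5.102 × 10^-3 mol / 0.009819 L = 0.5196 mol/L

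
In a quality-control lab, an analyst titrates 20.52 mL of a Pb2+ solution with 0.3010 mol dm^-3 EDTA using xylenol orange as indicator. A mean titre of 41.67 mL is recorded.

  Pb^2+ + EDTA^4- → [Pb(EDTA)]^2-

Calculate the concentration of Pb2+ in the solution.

0.6112 mol/L

n(EDTA) = 0.04167 L × 0.3010 mol/L = 0.01254 mol
n(Pb2+) = 0.01254 mol (1:1 mole ratio)
[Pb2+] = 0.01254 mol / 0.02052 L = 0.6112 mol/L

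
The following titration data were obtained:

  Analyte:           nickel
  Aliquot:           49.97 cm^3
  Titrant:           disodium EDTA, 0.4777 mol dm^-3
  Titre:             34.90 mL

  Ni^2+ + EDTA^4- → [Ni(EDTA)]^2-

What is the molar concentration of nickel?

n(EDTA) = 0.03490 L × 0.4777 mol/L = 0.01667 mol
n(Ni2+) = 0.01667 mol (1:1 mole ratio)
[Ni2+] = 0.01667 mol / 0.04997 L = 0.3336 mol/L

0.3336 mol/L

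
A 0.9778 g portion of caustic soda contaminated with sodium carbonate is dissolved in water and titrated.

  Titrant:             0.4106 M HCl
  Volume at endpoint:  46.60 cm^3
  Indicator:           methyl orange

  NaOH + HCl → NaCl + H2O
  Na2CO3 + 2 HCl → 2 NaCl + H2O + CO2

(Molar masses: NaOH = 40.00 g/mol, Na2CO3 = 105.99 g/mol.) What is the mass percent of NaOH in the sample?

n(HCl) = 0.04660 × 0.4106 = 0.01913 mol
Let x = n(NaOH), y = n(Na2CO3).
Titrant: 1x + 2y = 0.01913;  mass: 40.00x + 105.99y = 0.9778
Solving, x = 2.786 × 10^-3 mol, y = 8.174 × 10^-3 mol
mass of NaOH = 2.786 × 10^-3 × 40.00 = 0.1114 g
% NaOH = 0.1114 / 0.9778 × 100 = 11.40 %

11.40 %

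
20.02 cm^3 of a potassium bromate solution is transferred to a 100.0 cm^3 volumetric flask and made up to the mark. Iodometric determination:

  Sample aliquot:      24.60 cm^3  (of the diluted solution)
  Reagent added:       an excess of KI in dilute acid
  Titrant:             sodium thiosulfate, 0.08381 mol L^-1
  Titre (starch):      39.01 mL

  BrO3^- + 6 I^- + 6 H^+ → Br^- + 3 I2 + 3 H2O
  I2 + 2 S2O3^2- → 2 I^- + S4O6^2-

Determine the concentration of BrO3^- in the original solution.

0.1106 mol/L

n(S2O3^2-) = 0.03901 × 0.08381 = 3.269 × 10^-3 mol
n(I2) = n(S2O3^2-)/2 = 1.635 × 10^-3 mol
From the 1:3 ratio, n(BrO3^-) in the aliquot = 1/3 × 1.635 × 10^-3 = 5.449 × 10^-4 mol
[BrO3^-]_dilute = 5.449 × 10^-4 / 0.02460 = 0.02215 mol/L
[BrO3^-]_original = 0.02215 × 100.0/20.02 = 0.1106 mol/L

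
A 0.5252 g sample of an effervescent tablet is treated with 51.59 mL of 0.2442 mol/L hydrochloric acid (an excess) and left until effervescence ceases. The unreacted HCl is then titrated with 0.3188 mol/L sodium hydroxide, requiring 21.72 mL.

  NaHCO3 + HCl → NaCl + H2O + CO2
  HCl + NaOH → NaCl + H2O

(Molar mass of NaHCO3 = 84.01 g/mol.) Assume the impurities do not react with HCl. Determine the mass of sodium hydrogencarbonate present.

n(HCl) added = 0.05159 × 0.2442 = 0.01260 mol
n(NaOH) used in back-titration = 0.02172 × 0.3188 = 6.924 × 10^-3 mol
n(HCl) left over = 6.924 × 10^-3 mol (1:1 ratio)
n(HCl) consumed by analyte = 0.01260 − 6.924 × 10^-3 = 5.674 × 10^-3 mol
n(NaHCO3) = 5.674 × 10^-3 mol (1:1 ratio)
mass of NaHCO3 = 5.674 × 10^-3 × 84.01 = 0.4767 g

0.4767 g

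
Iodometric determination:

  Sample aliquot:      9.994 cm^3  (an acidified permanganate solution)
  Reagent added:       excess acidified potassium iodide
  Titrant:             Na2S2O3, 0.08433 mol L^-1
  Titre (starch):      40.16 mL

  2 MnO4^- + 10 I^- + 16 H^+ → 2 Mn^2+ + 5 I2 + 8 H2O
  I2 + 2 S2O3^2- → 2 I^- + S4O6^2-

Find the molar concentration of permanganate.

n(S2O3^2-) = 0.04016 × 0.08433 = 3.387 × 10^-3 mol
n(I2) = n(S2O3^2-)/2 = 1.693 × 10^-3 mol
From the 2:5 ratio, n(MnO4^-) in the aliquot = 2/5 × 1.693 × 10^-3 = 6.773 × 10^-4 mol
[MnO4^-] = 6.773 × 10^-4 / 0.009994 = 0.06777 mol/L

0.06777 mol/L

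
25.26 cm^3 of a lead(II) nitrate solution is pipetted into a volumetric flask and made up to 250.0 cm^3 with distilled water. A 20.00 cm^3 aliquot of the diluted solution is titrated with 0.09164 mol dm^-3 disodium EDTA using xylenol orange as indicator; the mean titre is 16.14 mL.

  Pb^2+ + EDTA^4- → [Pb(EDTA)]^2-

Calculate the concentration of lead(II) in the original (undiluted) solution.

n(EDTA) = 0.01614 × 0.09164 = 1.479 × 10^-3 mol
n(Pb2+) in the aliquot = 1.479 × 10^-3 mol (1:1 ratio)
[Pb2+]_dilute = 1.479 × 10^-3 / 0.02000 = 0.07395 mol/L
Dilution factor = 250.0 / 25.26 = 9.897
[Pb2+]_stock = 0.07395 × 9.897 = 0.7319 mol/L

0.7319 mol/L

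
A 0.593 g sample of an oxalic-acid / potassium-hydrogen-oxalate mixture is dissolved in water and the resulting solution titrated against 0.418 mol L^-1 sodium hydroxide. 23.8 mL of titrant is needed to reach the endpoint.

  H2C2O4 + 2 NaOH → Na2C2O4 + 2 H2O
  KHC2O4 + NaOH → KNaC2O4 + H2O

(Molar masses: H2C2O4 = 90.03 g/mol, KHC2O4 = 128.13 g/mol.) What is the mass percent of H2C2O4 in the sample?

62.3 %

n(NaOH) = 0.0238 × 0.418 = 9.95 × 10^-3 mol
Let x = n(H2C2O4), y = n(KHC2O4).
Titrant: 2x + 1y = 9.95 × 10^-3;  mass: 90.03x + 128.13y = 0.593
Solving, x = 4.10 × 10^-3 mol, y = 1.75 × 10^-3 mol
mass of H2C2O4 = 4.10 × 10^-3 × 90.03 = 0.369 g
% H2C2O4 = 0.369 / 0.593 × 100 = 62.3 %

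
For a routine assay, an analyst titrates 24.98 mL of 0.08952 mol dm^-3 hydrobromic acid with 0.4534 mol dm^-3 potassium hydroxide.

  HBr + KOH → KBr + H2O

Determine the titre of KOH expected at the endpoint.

4.932 mL

n(HBr) = 0.02498 L × 0.08952 mol/L = 2.236 × 10^-3 mol
n(KOH) = 2.236 × 10^-3 mol (1:1 stoichiometry)
V(KOH) = 2.236 × 10^-3 mol / 0.4534 mol/L = 0.004932 L = 4.932 mL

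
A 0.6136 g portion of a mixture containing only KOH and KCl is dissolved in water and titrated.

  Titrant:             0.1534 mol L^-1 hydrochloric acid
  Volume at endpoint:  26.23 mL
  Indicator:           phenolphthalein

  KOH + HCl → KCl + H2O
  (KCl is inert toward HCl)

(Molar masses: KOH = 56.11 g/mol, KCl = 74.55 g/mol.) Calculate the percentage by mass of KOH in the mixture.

n(HCl) = 0.02623 × 0.1534 = 4.024 × 10^-3 mol
Let x = n(KOH), y = n(KCl).
Titrant: 1x = 4.024 × 10^-3;  mass: 56.11x + 74.55y = 0.6136
Solving, x = 4.024 × 10^-3 mol, y = 5.202 × 10^-3 mol
mass of KOH = 4.024 × 10^-3 × 56.11 = 0.2258 g
% KOH = 0.2258 / 0.6136 × 100 = 36.79 %

36.79 %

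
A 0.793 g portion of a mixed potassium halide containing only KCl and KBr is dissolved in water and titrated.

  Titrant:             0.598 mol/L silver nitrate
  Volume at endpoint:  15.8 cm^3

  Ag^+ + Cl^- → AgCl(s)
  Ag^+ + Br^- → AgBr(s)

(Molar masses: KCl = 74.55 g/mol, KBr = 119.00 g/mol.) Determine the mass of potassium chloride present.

0.556 g

n(AgNO3) = 0.0158 × 0.598 = 9.45 × 10^-3 mol
Let x = n(KCl), y = n(KBr).
Titrant: 1x + 1y = 9.45 × 10^-3;  mass: 74.55x + 119.00y = 0.793
Solving, x = 7.45 × 10^-3 mol, y = 1.99 × 10^-3 mol
mass of KCl = 7.45 × 10^-3 × 74.55 = 0.556 g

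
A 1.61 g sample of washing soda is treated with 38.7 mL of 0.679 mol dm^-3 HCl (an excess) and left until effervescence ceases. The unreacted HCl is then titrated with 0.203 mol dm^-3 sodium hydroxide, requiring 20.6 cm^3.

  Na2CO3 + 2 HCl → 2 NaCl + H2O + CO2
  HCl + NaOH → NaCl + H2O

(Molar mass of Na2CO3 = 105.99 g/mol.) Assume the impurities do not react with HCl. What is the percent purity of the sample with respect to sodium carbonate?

n(HCl) added = 0.0387 × 0.679 = 0.0263 mol
n(NaOH) used in back-titration = 0.0206 × 0.203 = 4.18 × 10^-3 mol
n(HCl) left over = 4.18 × 10^-3 mol (1:1 ratio)
n(HCl) consumed by analyte = 0.0263 − 4.18 × 10^-3 = 0.0221 mol
From the 1:2 ratio, n(Na2CO3) = 1/2 × 0.0221 = 0.0110 mol
mass of Na2CO3 = 0.0110 × 105.99 = 1.17 g
% Na2CO3 = 1.17 / 1.61 × 100 = 72.7 %

72.7 %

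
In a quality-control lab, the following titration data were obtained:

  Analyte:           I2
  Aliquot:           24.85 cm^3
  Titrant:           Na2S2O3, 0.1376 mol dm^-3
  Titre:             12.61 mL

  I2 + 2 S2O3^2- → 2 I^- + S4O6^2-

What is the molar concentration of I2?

n(Na2S2O3) = 0.01261 L × 0.1376 mol/L = 1.735 × 10^-3 mol
From the 1:2 mole ratio, n(I2) = 1/2 × 1.735 × 10^-3 = 8.676 × 10^-4 mol
[I2] = 8.676 × 10^-4 mol / 0.02485 L = 0.03491 mol/L

0.03491 mol/L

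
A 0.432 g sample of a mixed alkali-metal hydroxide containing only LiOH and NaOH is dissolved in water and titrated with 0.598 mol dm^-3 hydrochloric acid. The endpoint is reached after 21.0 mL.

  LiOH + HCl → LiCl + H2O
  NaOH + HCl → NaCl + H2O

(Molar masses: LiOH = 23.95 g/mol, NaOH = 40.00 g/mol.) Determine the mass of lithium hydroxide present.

0.105 g

n(HCl) = 0.0210 × 0.598 = 0.0126 mol
Let x = n(LiOH), y = n(NaOH).
Titrant: 1x + 1y = 0.0126;  mass: 23.95x + 40.00y = 0.432
Solving, x = 4.38 × 10^-3 mol, y = 8.18 × 10^-3 mol
mass of LiOH = 4.38 × 10^-3 × 23.95 = 0.105 g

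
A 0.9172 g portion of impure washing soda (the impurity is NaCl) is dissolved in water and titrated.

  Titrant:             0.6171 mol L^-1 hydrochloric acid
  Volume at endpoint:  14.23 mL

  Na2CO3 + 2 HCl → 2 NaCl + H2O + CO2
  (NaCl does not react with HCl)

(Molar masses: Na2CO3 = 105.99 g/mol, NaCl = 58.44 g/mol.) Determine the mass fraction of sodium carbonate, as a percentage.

n(HCl) = 0.01423 × 0.6171 = 8.781 × 10^-3 mol
Let x = n(Na2CO3), y = n(NaCl).
Titrant: 2x = 8.781 × 10^-3;  mass: 105.99x + 58.44y = 0.9172
Solving, x = 4.391 × 10^-3 mol, y = 7.732 × 10^-3 mol
mass of Na2CO3 = 4.391 × 10^-3 × 105.99 = 0.4654 g
% Na2CO3 = 0.4654 / 0.9172 × 100 = 50.74 %

50.74 %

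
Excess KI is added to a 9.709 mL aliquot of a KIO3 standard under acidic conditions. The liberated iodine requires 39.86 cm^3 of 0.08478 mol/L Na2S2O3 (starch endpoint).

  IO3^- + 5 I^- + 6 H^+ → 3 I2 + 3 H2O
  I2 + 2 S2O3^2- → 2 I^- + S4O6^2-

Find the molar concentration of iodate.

n(S2O3^2-) = 0.03986 × 0.08478 = 3.379 × 10^-3 mol
n(I2) = n(S2O3^2-)/2 = 1.690 × 10^-3 mol
From the 1:3 ratio, n(IO3^-) in the aliquot = 1/3 × 1.690 × 10^-3 = 5.632 × 10^-4 mol
[IO3^-] = 5.632 × 10^-4 / 0.009709 = 0.05801 mol/L

0.05801 mol/L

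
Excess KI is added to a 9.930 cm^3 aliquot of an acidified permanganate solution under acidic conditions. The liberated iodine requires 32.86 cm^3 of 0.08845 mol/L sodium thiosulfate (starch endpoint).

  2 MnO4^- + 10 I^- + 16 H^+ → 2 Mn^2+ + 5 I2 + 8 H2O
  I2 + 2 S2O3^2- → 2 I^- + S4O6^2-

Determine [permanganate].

0.05854 mol/L

n(S2O3^2-) = 0.03286 × 0.08845 = 2.906 × 10^-3 mol
n(I2) = n(S2O3^2-)/2 = 1.453 × 10^-3 mol
From the 2:5 ratio, n(MnO4^-) in the aliquot = 2/5 × 1.453 × 10^-3 = 5.813 × 10^-4 mol
[MnO4^-] = 5.813 × 10^-4 / 0.009930 = 0.05854 mol/L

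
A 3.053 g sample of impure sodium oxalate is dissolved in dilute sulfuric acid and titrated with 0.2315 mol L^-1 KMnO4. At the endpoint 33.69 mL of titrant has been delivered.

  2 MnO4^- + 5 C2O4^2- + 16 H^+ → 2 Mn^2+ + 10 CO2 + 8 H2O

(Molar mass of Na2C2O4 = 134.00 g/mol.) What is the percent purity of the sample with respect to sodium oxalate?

85.58 %

n(KMnO4) = 0.03369 L × 0.2315 mol/L = 7.799 × 10^-3 mol
From the 5:2 ratio, n(Na2C2O4) = 5/2 × 7.799 × 10^-3 = 0.01950 mol
mass of Na2C2O4 = 0.01950 × 134.00 g/mol = 2.613 g
% Na2C2O4 = 2.613 / 3.053 × 100 = 85.58 %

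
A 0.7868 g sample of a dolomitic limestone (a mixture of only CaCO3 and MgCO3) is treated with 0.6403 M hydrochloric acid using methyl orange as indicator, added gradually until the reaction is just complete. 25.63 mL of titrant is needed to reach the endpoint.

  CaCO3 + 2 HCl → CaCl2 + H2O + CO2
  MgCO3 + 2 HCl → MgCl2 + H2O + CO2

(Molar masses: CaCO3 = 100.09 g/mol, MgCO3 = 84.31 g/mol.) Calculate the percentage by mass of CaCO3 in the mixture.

n(HCl) = 0.02563 × 0.6403 = 0.01641 mol
Let x = n(CaCO3), y = n(MgCO3).
Titrant: 2x + 2y = 0.01641;  mass: 100.09x + 84.31y = 0.7868
Solving, x = 6.020 × 10^-3 mol, y = 2.185 × 10^-3 mol
mass of CaCO3 = 6.020 × 10^-3 × 100.09 = 0.6026 g
% CaCO3 = 0.6026 / 0.7868 × 100 = 76.58 %

76.58 %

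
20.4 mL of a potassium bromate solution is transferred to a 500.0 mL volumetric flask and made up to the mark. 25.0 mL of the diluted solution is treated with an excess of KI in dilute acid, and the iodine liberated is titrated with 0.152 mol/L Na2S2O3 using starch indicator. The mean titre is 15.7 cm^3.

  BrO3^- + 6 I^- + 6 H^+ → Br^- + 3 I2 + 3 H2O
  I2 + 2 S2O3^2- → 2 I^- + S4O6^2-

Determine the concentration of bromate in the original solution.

0.390 mol/L

n(S2O3^2-) = 0.0157 × 0.152 = 2.39 × 10^-3 mol
n(I2) = n(S2O3^2-)/2 = 1.19 × 10^-3 mol
From the 1:3 ratio, n(BrO3^-) in the aliquot = 1/3 × 1.19 × 10^-3 = 3.98 × 10^-4 mol
[BrO3^-]_dilute = 3.98 × 10^-4 / 0.0250 = 0.0159 mol/L
[BrO3^-]_original = 0.0159 × 500.0/20.4 = 0.390 mol/L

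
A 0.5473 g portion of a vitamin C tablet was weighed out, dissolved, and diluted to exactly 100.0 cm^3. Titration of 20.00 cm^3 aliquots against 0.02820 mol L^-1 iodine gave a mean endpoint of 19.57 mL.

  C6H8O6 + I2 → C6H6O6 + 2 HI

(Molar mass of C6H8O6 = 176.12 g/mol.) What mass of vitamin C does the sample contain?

n(I2) per titration = 0.01957 × 0.02820 = 5.519 × 10^-4 mol
n(C6H8O6) in each aliquot = 5.519 × 10^-4 mol (1:1 ratio)
n(C6H8O6) in the whole flask = 5.519 × 10^-4 × 100.0/20.00 = 2.759 × 10^-3 mol
mass of C6H8O6 = 2.759 × 10^-3 × 176.12 = 0.4860 g

0.4860 g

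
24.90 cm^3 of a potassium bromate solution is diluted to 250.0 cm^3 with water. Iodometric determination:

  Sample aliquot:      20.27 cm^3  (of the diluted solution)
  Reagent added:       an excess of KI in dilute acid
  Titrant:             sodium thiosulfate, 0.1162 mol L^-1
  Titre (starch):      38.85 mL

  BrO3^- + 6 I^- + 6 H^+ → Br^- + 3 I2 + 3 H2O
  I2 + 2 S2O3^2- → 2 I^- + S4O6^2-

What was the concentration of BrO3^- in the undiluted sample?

0.3727 mol/L

n(S2O3^2-) = 0.03885 × 0.1162 = 4.514 × 10^-3 mol
n(I2) = n(S2O3^2-)/2 = 2.257 × 10^-3 mol
From the 1:3 ratio, n(BrO3^-) in the aliquot = 1/3 × 2.257 × 10^-3 = 7.524 × 10^-4 mol
[BrO3^-]_dilute = 7.524 × 10^-4 / 0.02027 = 0.03712 mol/L
[BrO3^-]_original = 0.03712 × 250.0/24.90 = 0.3727 mol/L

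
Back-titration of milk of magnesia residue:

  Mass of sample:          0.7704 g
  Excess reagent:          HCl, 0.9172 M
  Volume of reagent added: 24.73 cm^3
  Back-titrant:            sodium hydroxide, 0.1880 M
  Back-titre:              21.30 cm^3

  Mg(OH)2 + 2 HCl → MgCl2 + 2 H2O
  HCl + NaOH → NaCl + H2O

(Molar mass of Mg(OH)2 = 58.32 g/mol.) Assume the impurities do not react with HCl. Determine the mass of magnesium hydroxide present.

n(HCl) added = 0.02473 × 0.9172 = 0.02268 mol
n(NaOH) used in back-titration = 0.02130 × 0.1880 = 4.004 × 10^-3 mol
n(HCl) left over = 4.004 × 10^-3 mol (1:1 ratio)
n(HCl) consumed by analyte = 0.02268 − 4.004 × 10^-3 = 0.01868 mol
From the 1:2 ratio, n(Mg(OH)2) = 1/2 × 0.01868 = 9.339 × 10^-3 mol
mass of Mg(OH)2 = 9.339 × 10^-3 × 58.32 = 0.5446 g

0.5446 g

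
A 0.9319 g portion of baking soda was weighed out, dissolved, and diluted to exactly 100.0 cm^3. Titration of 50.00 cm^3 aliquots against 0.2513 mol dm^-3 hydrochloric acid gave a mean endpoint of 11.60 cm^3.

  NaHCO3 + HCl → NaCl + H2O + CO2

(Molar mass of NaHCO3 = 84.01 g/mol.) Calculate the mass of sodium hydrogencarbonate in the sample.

0.4898 g

n(HCl) per titration = 0.01160 × 0.2513 = 2.915 × 10^-3 mol
n(NaHCO3) in each aliquot = 2.915 × 10^-3 mol (1:1 ratio)
n(NaHCO3) in the whole flask = 2.915 × 10^-3 × 100.0/50.00 = 5.830 × 10^-3 mol
mass of NaHCO3 = 5.830 × 10^-3 × 84.01 = 0.4898 g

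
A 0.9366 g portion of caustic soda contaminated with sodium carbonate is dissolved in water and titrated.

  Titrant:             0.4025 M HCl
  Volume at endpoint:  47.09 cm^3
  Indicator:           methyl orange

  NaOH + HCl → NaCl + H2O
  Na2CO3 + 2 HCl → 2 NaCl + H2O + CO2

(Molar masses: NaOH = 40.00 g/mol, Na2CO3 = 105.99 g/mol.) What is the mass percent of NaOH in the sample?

22.30 %

n(HCl) = 0.04709 × 0.4025 = 0.01895 mol
Let x = n(NaOH), y = n(Na2CO3).
Titrant: 1x + 2y = 0.01895;  mass: 40.00x + 105.99y = 0.9366
Solving, x = 5.221 × 10^-3 mol, y = 6.866 × 10^-3 mol
mass of NaOH = 5.221 × 10^-3 × 40.00 = 0.2089 g
% NaOH = 0.2089 / 0.9366 × 100 = 22.30 %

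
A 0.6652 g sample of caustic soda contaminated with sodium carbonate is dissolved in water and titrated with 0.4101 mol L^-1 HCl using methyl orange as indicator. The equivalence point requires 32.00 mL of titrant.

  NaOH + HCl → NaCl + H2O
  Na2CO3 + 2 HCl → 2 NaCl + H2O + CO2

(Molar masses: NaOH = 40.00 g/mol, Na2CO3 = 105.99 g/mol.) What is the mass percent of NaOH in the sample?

n(HCl) = 0.03200 × 0.4101 = 0.01312 mol
Let x = n(NaOH), y = n(Na2CO3).
Titrant: 1x + 2y = 0.01312;  mass: 40.00x + 105.99y = 0.6652
Solving, x = 2.329 × 10^-3 mol, y = 5.397 × 10^-3 mol
mass of NaOH = 2.329 × 10^-3 × 40.00 = 0.09316 g
% NaOH = 0.09316 / 0.6652 × 100 = 14.00 %

14.00 %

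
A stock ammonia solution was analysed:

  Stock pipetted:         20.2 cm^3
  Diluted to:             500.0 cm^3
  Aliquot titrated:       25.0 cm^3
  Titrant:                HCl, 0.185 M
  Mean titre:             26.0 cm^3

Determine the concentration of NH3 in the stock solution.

NH3 + HCl → NH4Cl
n(HCl) = 0.0260 × 0.185 = 4.81 × 10^-3 mol
n(NH3) in the aliquot = 4.81 × 10^-3 mol (1:1 ratio)
[NH3]_dilute = 4.81 × 10^-3 / 0.0250 = 0.192 mol/L
Dilution factor = 500.0 / 20.2 = 24.75
[NH3]_stock = 0.192 × 24.75 = 4.76 mol/L

4.76 M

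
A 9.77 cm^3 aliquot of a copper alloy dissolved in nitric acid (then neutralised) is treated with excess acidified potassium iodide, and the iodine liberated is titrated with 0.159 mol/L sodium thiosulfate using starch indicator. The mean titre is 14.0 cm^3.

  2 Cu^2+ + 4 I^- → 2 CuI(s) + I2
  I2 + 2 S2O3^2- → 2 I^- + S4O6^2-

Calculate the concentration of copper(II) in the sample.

n(S2O3^2-) = 0.0140 × 0.159 = 2.23 × 10^-3 mol
n(I2) = n(S2O3^2-)/2 = 1.11 × 10^-3 mol
From the 2:1 ratio, n(Cu2+) in the aliquot = 2/1 × 1.11 × 10^-3 = 2.23 × 10^-3 mol
[Cu2+] = 2.23 × 10^-3 / 0.00977 = 0.228 mol/L

0.228 mol/L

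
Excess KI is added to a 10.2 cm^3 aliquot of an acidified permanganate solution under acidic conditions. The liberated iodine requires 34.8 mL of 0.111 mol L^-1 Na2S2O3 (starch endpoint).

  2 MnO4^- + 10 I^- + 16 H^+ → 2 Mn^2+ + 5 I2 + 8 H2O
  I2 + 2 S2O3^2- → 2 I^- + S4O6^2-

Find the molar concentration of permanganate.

n(S2O3^2-) = 0.0348 × 0.111 = 3.86 × 10^-3 mol
n(I2) = n(S2O3^2-)/2 = 1.93 × 10^-3 mol
From the 2:5 ratio, n(MnO4^-) in the aliquot = 2/5 × 1.93 × 10^-3 = 7.73 × 10^-4 mol
[MnO4^-] = 7.73 × 10^-4 / 0.0102 = 0.0757 mol/L

0.0757 mol/L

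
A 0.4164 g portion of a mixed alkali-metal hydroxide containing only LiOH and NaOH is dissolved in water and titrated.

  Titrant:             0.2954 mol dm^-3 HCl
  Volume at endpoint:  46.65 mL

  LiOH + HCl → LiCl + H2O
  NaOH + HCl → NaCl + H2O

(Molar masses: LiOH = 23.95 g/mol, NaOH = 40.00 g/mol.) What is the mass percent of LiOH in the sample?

48.31 %

n(HCl) = 0.04665 × 0.2954 = 0.01378 mol
Let x = n(LiOH), y = n(NaOH).
Titrant: 1x + 1y = 0.01378;  mass: 23.95x + 40.00y = 0.4164
Solving, x = 8.400 × 10^-3 mol, y = 5.381 × 10^-3 mol
mass of LiOH = 8.400 × 10^-3 × 23.95 = 0.2012 g
% LiOH = 0.2012 / 0.4164 × 100 = 48.31 %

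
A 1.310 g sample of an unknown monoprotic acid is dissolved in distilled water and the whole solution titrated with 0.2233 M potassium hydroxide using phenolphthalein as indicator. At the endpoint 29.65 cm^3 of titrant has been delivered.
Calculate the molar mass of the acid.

197.9 g/mol

n(KOH) = 0.02965 L × 0.2233 mol/L = 6.621 × 10^-3 mol
n(HA) = 6.621 × 10^-3 mol (1:1 ratio)
M = m / n = 1.310 g / 6.621 × 10^-3 mol = 197.9 g/mol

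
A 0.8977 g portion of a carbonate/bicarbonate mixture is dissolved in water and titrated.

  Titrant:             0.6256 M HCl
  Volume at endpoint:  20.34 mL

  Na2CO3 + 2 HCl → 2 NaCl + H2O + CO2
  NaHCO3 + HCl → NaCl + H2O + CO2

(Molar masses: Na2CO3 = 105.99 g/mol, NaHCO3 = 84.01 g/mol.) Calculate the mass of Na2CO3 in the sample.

n(HCl) = 0.02034 × 0.6256 = 0.01272 mol
Let x = n(Na2CO3), y = n(NaHCO3).
Titrant: 2x + 1y = 0.01272;  mass: 105.99x + 84.01y = 0.8977
Solving, x = 2.762 × 10^-3 mol, y = 7.201 × 10^-3 mol
mass of Na2CO3 = 2.762 × 10^-3 × 105.99 = 0.2927 g

0.2927 g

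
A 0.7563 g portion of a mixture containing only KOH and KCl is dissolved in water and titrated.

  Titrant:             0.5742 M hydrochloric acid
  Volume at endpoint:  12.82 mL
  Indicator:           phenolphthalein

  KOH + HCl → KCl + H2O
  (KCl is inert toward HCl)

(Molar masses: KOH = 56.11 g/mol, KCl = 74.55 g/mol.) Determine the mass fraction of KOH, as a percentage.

54.61 %

n(HCl) = 0.01282 × 0.5742 = 7.361 × 10^-3 mol
Let x = n(KOH), y = n(KCl).
Titrant: 1x = 7.361 × 10^-3;  mass: 56.11x + 74.55y = 0.7563
Solving, x = 7.361 × 10^-3 mol, y = 4.604 × 10^-3 mol
mass of KOH = 7.361 × 10^-3 × 56.11 = 0.4130 g
% KOH = 0.4130 / 0.7563 × 100 = 54.61 %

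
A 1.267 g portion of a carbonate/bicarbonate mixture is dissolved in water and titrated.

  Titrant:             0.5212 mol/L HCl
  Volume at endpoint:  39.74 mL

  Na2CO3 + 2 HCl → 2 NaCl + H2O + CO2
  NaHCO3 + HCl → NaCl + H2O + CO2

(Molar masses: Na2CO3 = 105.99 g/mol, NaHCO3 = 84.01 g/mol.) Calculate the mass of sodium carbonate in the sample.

0.8083 g

n(HCl) = 0.03974 × 0.5212 = 0.02071 mol
Let x = n(Na2CO3), y = n(NaHCO3).
Titrant: 2x + 1y = 0.02071;  mass: 105.99x + 84.01y = 1.267
Solving, x = 7.626 × 10^-3 mol, y = 5.460 × 10^-3 mol
mass of Na2CO3 = 7.626 × 10^-3 × 105.99 = 0.8083 g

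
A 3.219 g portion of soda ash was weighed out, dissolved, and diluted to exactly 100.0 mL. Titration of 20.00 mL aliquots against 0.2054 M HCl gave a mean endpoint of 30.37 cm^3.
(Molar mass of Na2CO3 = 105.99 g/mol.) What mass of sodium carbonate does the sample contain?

Na2CO3 + 2 HCl → 2 NaCl + H2O + CO2
n(HCl) per titration = 0.03037 × 0.2054 = 6.238 × 10^-3 mol
From the 1:2 ratio, n(Na2CO3) in each aliquot = 1/2 × 6.238 × 10^-3 = 3.119 × 10^-3 mol
n(Na2CO3) in the whole flask = 3.119 × 10^-3 × 100.0/20.00 = 0.01559 mol
mass of Na2CO3 = 0.01559 × 105.99 = 1.653 g

1.653 g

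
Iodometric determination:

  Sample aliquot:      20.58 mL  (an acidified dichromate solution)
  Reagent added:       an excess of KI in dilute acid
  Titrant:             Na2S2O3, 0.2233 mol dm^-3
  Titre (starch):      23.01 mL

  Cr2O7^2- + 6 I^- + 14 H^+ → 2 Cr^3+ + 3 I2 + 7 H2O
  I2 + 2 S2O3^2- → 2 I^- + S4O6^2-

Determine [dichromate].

n(S2O3^2-) = 0.02301 × 0.2233 = 5.138 × 10^-3 mol
n(I2) = n(S2O3^2-)/2 = 2.569 × 10^-3 mol
From the 1:3 ratio, n(Cr2O7^2-) in the aliquot = 1/3 × 2.569 × 10^-3 = 8.564 × 10^-4 mol
[Cr2O7^2-] = 8.564 × 10^-4 / 0.02058 = 0.04161 mol/L

0.04161 mol/L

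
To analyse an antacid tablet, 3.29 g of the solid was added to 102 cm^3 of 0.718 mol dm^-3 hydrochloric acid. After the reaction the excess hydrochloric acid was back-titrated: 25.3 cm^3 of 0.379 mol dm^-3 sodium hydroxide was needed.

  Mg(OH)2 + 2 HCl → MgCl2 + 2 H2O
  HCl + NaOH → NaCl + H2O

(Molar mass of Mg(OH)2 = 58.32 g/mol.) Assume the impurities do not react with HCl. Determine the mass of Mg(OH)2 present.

n(HCl) added = 0.102 × 0.718 = 0.0732 mol
n(NaOH) used in back-titration = 0.0253 × 0.379 = 9.59 × 10^-3 mol
n(HCl) left over = 9.59 × 10^-3 mol (1:1 ratio)
n(HCl) consumed by analyte = 0.0732 − 9.59 × 10^-3 = 0.0636 mol
From the 1:2 ratio, n(Mg(OH)2) = 1/2 × 0.0636 = 0.0318 mol
mass of Mg(OH)2 = 0.0318 × 58.32 = 1.86 g

1.86 g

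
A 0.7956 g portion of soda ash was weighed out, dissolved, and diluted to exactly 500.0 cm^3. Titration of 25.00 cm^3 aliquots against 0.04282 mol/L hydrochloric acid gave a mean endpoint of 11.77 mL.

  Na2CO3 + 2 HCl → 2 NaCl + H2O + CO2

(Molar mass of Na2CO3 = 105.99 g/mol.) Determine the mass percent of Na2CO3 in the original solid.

n(HCl) per titration = 0.01177 × 0.04282 = 5.040 × 10^-4 mol
From the 1:2 ratio, n(Na2CO3) in each aliquot = 1/2 × 5.040 × 10^-4 = 2.520 × 10^-4 mol
n(Na2CO3) in the whole flask = 2.520 × 10^-4 × 500.0/25.00 = 5.040 × 10^-3 mol
mass of Na2CO3 = 5.040 × 10^-3 × 105.99 = 0.5342 g
% Na2CO3 = 0.5342 / 0.7956 × 100 = 67.14 %

67.14 %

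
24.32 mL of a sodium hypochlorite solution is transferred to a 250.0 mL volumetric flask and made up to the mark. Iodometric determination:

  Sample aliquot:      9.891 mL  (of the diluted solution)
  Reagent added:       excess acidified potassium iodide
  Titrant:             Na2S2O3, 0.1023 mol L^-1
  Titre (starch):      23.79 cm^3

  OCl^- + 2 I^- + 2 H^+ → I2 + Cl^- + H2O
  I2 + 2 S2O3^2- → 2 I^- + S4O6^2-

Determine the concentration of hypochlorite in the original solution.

n(S2O3^2-) = 0.02379 × 0.1023 = 2.434 × 10^-3 mol
n(I2) = n(S2O3^2-)/2 = 1.217 × 10^-3 mol
n(OCl^-) in the aliquot = 1.217 × 10^-3 mol (1:1 ratio)
[OCl^-]_dilute = 1.217 × 10^-3 / 0.009891 = 0.1230 mol/L
[OCl^-]_original = 0.1230 × 250.0/24.32 = 1.265 mol/L

1.265 mol/L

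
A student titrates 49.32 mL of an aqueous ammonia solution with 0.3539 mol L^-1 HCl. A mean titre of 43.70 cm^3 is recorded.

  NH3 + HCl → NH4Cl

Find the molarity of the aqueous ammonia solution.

0.3136 mol/L

n(HCl) = 0.04370 L × 0.3539 mol/L = 0.01547 mol
n(NH3) = 0.01547 mol (1:1 mole ratio)
[NH3] = 0.01547 mol / 0.04932 L = 0.3136 mol/L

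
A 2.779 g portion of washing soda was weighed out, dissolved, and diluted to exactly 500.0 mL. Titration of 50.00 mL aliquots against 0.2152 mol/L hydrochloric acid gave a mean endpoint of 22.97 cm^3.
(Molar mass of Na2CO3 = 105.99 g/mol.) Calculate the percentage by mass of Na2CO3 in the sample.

94.26 %

Na2CO3 + 2 HCl → 2 NaCl + H2O + CO2
n(HCl) per titration = 0.02297 × 0.2152 = 4.943 × 10^-3 mol
From the 1:2 ratio, n(Na2CO3) in each aliquot = 1/2 × 4.943 × 10^-3 = 2.472 × 10^-3 mol
n(Na2CO3) in the whole flask = 2.472 × 10^-3 × 500.0/50.00 = 0.02472 mol
mass of Na2CO3 = 0.02472 × 105.99 = 2.620 g
% Na2CO3 = 2.620 / 2.779 × 100 = 94.26 %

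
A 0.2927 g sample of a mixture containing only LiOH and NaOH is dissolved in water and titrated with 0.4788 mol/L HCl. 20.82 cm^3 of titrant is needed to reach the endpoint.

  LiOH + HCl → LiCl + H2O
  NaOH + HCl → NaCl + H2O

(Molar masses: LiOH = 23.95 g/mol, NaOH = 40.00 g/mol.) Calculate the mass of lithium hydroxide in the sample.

n(HCl) = 0.02082 × 0.4788 = 9.969 × 10^-3 mol
Let x = n(LiOH), y = n(NaOH).
Titrant: 1x + 1y = 9.969 × 10^-3;  mass: 23.95x + 40.00y = 0.2927
Solving, x = 6.607 × 10^-3 mol, y = 3.361 × 10^-3 mol
mass of LiOH = 6.607 × 10^-3 × 23.95 = 0.1582 g

0.1582 g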